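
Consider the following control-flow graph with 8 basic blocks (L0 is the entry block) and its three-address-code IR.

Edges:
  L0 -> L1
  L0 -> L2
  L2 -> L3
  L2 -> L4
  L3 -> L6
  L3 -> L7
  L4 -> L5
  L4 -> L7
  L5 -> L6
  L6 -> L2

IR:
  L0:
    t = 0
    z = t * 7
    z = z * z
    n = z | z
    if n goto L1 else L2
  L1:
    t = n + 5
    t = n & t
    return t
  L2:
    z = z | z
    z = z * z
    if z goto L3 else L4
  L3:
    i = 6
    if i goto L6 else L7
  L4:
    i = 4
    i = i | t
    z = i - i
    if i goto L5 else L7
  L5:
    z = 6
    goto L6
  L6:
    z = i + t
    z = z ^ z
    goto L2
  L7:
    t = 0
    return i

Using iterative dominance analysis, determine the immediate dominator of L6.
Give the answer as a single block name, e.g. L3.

Answer: L2

Working:
idom tree: L1←L0 L2←L0 L3←L2 L4←L2 L5←L4 L6←L2 L7←L2
Dom∩ at merges:
  L2: preds {L0,L6}: {L0} ∩ {L0,L2,L6} = {L0}; idom=L0
  L6: preds {L3,L5}: {L0,L2,L3} ∩ {L0,L2,L4,L5} = {L0,L2}; idom=L2
  L7: preds {L3,L4}: {L0,L2,L3} ∩ {L0,L2,L4} = {L0,L2}; idom=L2

idom(L6) = L2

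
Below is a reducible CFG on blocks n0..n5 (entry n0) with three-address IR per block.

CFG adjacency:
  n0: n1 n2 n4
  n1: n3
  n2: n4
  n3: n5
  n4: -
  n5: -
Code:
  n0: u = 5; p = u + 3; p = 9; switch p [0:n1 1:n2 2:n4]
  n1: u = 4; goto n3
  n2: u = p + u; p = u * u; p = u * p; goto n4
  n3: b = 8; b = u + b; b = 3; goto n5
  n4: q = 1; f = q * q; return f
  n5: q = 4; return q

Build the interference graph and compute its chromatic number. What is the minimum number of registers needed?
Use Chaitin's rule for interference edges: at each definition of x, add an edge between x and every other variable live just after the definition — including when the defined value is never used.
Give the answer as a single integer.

Block summaries:
  n0: def={p,u} ue=∅
  n1: def={u} ue=∅
  n2: def={p,u} ue={p,u}
  n3: def={b} ue={u}
  n4: def={f,q} ue=∅
  n5: def={q} ue=∅

Liveness:
  n0 li=∅ lo={p,u}
  n1 li=∅ lo={u}
  n2 li={p,u} lo=∅
  n3 li={u} lo=∅
  n4 li=∅ lo=∅
  n5 li=∅ lo=∅

Interfere edges:
  b — {u}
  f — ∅
  p — {u}
  q — ∅
  u — {b,p}

Registers:
  {b,u} pairwise interfere (2-clique) ⇒ χ ≥ 2
  2-colouring: c0={f,q,u}  c1={b,p}
  χ = 2

Answer: 2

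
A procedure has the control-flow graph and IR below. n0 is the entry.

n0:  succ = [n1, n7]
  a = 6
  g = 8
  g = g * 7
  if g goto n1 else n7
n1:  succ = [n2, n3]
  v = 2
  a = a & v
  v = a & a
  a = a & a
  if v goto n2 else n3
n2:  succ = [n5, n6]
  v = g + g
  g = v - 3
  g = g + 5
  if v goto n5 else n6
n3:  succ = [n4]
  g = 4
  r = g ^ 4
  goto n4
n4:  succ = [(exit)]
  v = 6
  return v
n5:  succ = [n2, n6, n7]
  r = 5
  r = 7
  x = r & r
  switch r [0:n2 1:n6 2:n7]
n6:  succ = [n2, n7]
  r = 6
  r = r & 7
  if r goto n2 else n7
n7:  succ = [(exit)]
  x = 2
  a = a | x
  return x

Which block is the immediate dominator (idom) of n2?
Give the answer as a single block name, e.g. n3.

Answer: n1

Working:
idom tree: n1←n0 n2←n1 n3←n1 n4←n3 n5←n2 n6←n2 n7←n0
Dom at joins:
  n2: preds {n1,n5,n6}: {n0,n1} ∩ {n0,n1,n2,n5} ∩ {n0,n1,n2,n6} = {n0,n1}; idom=n1
  n6: preds {n2,n5}: {n0,n1,n2} ∩ {n0,n1,n2,n5} = {n0,n1,n2}; idom=n2
  n7: preds {n0,n5,n6}: {n0} ∩ {n0,n1,n2,n5} ∩ {n0,n1,n2,n6} = {n0}; idom=n0

idom(n2) = n1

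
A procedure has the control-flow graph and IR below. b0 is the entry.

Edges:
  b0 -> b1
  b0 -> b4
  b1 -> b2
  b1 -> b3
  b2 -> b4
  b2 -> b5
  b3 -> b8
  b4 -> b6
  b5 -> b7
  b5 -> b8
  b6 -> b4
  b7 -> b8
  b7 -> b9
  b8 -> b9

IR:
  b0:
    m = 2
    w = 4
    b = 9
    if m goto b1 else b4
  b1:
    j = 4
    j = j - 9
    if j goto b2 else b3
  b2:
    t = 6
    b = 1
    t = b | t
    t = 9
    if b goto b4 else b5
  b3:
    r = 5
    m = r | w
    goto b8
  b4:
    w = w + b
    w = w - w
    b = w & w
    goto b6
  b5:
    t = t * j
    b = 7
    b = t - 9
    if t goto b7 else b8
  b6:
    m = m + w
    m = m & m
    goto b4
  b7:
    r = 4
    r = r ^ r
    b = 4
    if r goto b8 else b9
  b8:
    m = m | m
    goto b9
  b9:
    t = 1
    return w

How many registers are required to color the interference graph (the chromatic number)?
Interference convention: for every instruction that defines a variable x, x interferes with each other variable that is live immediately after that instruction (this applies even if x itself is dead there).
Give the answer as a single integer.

Answer: 5

Working:
Per-block:
  b0 def {b,m,w} use ∅
  b1 def {j} use ∅
  b2 def {b,t} use ∅
  b3 def {m,r} use {w}
  b4 def {b,w} use {b,w}
  b5 def {b,t} use {j,t}
  b6 def {m} use {m,w}
  b7 def {b,r} use ∅
  b8 def {m} use {m}
  b9 def {t} use {w}

Liveness:
  b0 li=∅ lo={b,m,w}
  b1 li={m,w} lo={j,m,w}
  b2 li={j,m,w} lo={b,j,m,t,w}
  b3 li={w} lo={m,w}
  b4 li={b,m,w} lo={b,m,w}
  b5 li={j,m,t,w} lo={m,w}
  b6 li={b,m,w} lo={b,m,w}
  b7 li={m,w} lo={m,w}
  b8 li={m,w} lo={w}
  b9 li={w} lo=∅

Conflict graph:
  b: {j,m,r,t,w}
  j: {b,m,t,w}
  m: {b,j,r,t,w}
  r: {b,m,w}
  t: {b,j,m,w}
  w: {b,j,m,r,t}

Chromatic number:
  lower bound: {b,j,m,t,w} mutually conflict ⇒ χ ≥ 5
  assign b→r0 j→r3 m→r1 r→r3 t→r4 w→r2 — no edge inside a register ⇒ χ ≤ 5
  χ = 5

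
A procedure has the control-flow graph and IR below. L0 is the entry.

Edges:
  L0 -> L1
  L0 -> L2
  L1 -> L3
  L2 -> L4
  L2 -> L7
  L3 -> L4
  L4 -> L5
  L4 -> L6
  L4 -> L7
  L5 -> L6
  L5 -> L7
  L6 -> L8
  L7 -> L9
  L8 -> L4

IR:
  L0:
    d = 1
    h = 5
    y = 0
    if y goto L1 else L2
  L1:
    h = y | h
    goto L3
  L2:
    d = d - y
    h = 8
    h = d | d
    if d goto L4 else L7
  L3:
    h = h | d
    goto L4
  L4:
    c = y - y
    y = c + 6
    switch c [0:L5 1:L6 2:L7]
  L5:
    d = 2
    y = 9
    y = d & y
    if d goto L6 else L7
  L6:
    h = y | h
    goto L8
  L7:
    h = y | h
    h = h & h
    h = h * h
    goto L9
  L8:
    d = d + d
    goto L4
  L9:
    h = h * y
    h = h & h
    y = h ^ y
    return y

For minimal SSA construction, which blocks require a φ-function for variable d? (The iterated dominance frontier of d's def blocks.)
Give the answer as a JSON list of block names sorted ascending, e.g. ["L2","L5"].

Answer: ["L4", "L6", "L7"]

Derivation:
idom tree: L1←L0 L2←L0 L3←L1 L4←L0 L5←L4 L6←L4 L7←L0 L8←L6 L9←L7
Dom at joins:
  L4: preds {L2,L3,L8}: {L0,L2} ∩ {L0,L1,L3} ∩ {L0,L4,L6,L8} = {L0}; idom=L0
  L6: preds {L4,L5}: {L0,L4} ∩ {L0,L4,L5} = {L0,L4}; idom=L4
  L7: preds {L2,L4,L5}: {L0,L2} ∩ {L0,L4} ∩ {L0,L4,L5} = {L0}; idom=L0

DF walk-up:
  join L4 pred L2: L2 stop@L0
  join L4 pred L3: L3→L1 stop@L0
  join L4 pred L8: L8→L6→L4 stop@L0
  join L6 pred L4: · stop@L4
  join L6 pred L5: L5 stop@L4
  join L7 pred L2: L2 stop@L0
  join L7 pred L4: L4 stop@L0
  join L7 pred L5: L5→L4 stop@L0
  L0: DF=∅
  L1: DF={L4}
  L2: DF={L4,L7}
  L3: DF={L4}
  L4: DF={L4,L7}
  L5: DF={L6,L7}
  L6: DF={L4}
  L7: DF=∅
  L8: DF={L4}
  L9: DF=∅

φ for d: defs {L0,L2,L5,L8}
  DF⁺ = {L4,L6,L7}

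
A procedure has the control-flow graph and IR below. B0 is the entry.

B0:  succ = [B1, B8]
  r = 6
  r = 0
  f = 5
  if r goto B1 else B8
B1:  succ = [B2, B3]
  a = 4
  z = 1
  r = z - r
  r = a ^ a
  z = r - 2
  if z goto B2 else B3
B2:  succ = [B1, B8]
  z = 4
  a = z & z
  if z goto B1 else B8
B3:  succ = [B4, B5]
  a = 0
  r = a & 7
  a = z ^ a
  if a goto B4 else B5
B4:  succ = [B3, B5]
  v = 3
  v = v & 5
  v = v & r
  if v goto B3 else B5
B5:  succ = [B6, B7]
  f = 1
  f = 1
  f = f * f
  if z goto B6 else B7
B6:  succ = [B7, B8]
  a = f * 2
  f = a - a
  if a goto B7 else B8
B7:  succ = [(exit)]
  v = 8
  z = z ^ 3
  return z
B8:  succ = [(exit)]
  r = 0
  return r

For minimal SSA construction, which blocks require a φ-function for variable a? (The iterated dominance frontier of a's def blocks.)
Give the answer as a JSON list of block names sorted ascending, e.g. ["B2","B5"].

idom tree: B1←B0 B2←B1 B3←B1 B4←B3 B5←B3 B6←B5 B7←B5 B8←B0
Dom∩ at merges:
  B1: preds {B0,B2}: {B0} ∩ {B0,B1,B2} = {B0}; idom=B0
  B3: preds {B1,B4}: {B0,B1} ∩ {B0,B1,B3,B4} = {B0,B1}; idom=B1
  B5: preds {B3,B4}: {B0,B1,B3} ∩ {B0,B1,B3,B4} = {B0,B1,B3}; idom=B3
  B7: preds {B5,B6}: {B0,B1,B3,B5} ∩ {B0,B1,B3,B5,B6} = {B0,B1,B3,B5}; idom=B5
  B8: preds {B0,B2,B6}: {B0} ∩ {B0,B1,B2} ∩ {B0,B1,B3,B5,B6} = {B0}; idom=B0

DF derivation:
  join B1 pred B0: · stop@B0
  join B1 pred B2: B2→B1 stop@B0
  join B3 pred B1: · stop@B1
  join B3 pred B4: B4→B3 stop@B1
  join B5 pred B3: · stop@B3
  join B5 pred B4: B4 stop@B3
  join B7 pred B5: · stop@B5
  join B7 pred B6: B6 stop@B5
  join B8 pred B0: · stop@B0
  join B8 pred B2: B2→B1 stop@B0
  join B8 pred B6: B6→B5→B3→B1 stop@B0
  B0: DF=∅
  B1: DF={B1,B8}
  B2: DF={B1,B8}
  B3: DF={B3,B8}
  B4: DF={B3,B5}
  B5: DF={B8}
  B6: DF={B7,B8}
  B7: DF=∅
  B8: DF=∅

φ for a: defs {B1,B2,B3,B6}
  DF⁺ = {B1,B3,B7,B8}

Answer: ["B1", "B3", "B7", "B8"]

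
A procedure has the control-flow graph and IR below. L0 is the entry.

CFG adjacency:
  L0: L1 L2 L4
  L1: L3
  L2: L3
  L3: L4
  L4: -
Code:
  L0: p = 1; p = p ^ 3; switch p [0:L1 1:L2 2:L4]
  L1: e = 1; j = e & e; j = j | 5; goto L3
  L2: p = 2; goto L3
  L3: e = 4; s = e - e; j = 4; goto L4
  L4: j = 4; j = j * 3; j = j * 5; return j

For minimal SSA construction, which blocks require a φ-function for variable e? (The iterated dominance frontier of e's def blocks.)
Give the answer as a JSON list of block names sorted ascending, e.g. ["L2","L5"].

Answer: ["L3", "L4"]

Analysis:
idom tree: L1←L0 L2←L0 L3←L0 L4←L0
Dom at joins:
  L3: preds {L1,L2}: {L0,L1} ∩ {L0,L2} = {L0}; idom=L0
  L4: preds {L0,L3}: {L0} ∩ {L0,L3} = {L0}; idom=L0

DF derivation:
  L3←L1: walk L1 to L0
  L3←L2: walk L2 to L0
  L4←L0: walk · to L0
  L4←L3: walk L3 to L0
  DF(L0)=∅
  DF(L1)={L3}
  DF(L2)={L3}
  DF(L3)={L4}
  DF(L4)=∅

φ for e: defs {L1,L3}
  DF⁺ = {L3,L4}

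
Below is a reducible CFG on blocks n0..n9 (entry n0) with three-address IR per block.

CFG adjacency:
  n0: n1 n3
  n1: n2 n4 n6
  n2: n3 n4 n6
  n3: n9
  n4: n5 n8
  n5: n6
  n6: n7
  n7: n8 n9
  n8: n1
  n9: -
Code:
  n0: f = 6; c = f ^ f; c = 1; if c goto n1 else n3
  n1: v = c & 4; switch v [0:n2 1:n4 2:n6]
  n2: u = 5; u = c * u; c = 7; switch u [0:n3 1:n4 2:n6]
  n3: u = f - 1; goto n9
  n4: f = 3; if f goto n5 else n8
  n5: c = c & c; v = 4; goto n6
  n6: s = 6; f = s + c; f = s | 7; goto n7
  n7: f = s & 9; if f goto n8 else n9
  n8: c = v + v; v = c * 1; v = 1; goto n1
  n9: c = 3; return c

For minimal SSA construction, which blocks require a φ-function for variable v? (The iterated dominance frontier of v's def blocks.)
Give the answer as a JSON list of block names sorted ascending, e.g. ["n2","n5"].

Answer: ["n1", "n3", "n6", "n8", "n9"]

Analysis:
idom tree: n1←n0 n2←n1 n3←n0 n4←n1 n5←n4 n6←n1 n7←n6 n8←n1 n9←n0
Dom at joins:
  n1: preds {n0,n8}: {n0} ∩ {n0,n1,n8} = {n0}; idom=n0
  n3: preds {n0,n2}: {n0} ∩ {n0,n1,n2} = {n0}; idom=n0
  n4: preds {n1,n2}: {n0,n1} ∩ {n0,n1,n2} = {n0,n1}; idom=n1
  n6: preds {n1,n2,n5}: {n0,n1} ∩ {n0,n1,n2} ∩ {n0,n1,n4,n5} = {n0,n1}; idom=n1
  n8: preds {n4,n7}: {n0,n1,n4} ∩ {n0,n1,n6,n7} = {n0,n1}; idom=n1
  n9: preds {n3,n7}: {n0,n3} ∩ {n0,n1,n6,n7} = {n0}; idom=n0

Frontier:
  n1←n0: walk · to n0
  n1←n8: walk n8→n1 to n0
  n3←n0: walk · to n0
  n3←n2: walk n2→n1 to n0
  n4←n1: walk · to n1
  n4←n2: walk n2 to n1
  n6←n1: walk · to n1
  n6←n2: walk n2 to n1
  n6←n5: walk n5→n4 to n1
  n8←n4: walk n4 to n1
  n8←n7: walk n7→n6 to n1
  n9←n3: walk n3 to n0
  n9←n7: walk n7→n6→n1 to n0
  DF(n0)=∅
  DF(n1)={n1,n3,n9}
  DF(n2)={n3,n4,n6}
  DF(n3)={n9}
  DF(n4)={n6,n8}
  DF(n5)={n6}
  DF(n6)={n8,n9}
  DF(n7)={n8,n9}
  DF(n8)={n1}
  DF(n9)=∅

φ for v: defs {n1,n5,n8}
  DF⁺ = {n1,n3,n6,n8,n9}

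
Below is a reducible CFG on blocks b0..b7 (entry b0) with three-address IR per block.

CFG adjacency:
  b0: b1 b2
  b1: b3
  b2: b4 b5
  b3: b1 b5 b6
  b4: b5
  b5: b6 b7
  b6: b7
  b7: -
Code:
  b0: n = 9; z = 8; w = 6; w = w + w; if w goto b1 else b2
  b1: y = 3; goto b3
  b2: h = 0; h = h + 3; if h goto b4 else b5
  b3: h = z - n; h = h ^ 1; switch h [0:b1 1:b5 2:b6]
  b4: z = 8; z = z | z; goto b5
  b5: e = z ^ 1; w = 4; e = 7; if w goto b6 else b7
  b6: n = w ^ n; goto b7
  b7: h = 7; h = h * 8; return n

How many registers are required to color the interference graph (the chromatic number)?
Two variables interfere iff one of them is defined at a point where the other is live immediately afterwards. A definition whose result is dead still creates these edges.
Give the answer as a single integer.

Block summaries:
  b0: {n,w,z} / ∅
  b1: {y} / ∅
  b2: {h} / ∅
  b3: {h} / {n,z}
  b4: {z} / ∅
  b5: {e,w} / {z}
  b6: {n} / {n,w}
  b7: {h} / {n}

Live sets:
  b0 li=∅ lo={n,w,z}
  b1 li={n,w,z} lo={n,w,z}
  b2 li={n,z} lo={n,z}
  b3 li={n,w,z} lo={n,w,z}
  b4 li={n} lo={n,z}
  b5 li={n,z} lo={n,w}
  b6 li={n,w} lo={n}
  b7 li={n} lo=∅

Interference:
  e↔{n,w}
  h↔{n,w,z}
  n↔{e,h,w,y,z}
  w↔{e,h,n,y,z}
  y↔{n,w,z}
  z↔{h,n,w,y}

Chromatic number:
  clique {h,n,w,z} ⇒ need ≥ 4
  assign e→r2 h→r3 n→r0 w→r1 y→r3 z→r2 — no edge inside a register ⇒ χ ≤ 4
  χ = 4

Answer: 4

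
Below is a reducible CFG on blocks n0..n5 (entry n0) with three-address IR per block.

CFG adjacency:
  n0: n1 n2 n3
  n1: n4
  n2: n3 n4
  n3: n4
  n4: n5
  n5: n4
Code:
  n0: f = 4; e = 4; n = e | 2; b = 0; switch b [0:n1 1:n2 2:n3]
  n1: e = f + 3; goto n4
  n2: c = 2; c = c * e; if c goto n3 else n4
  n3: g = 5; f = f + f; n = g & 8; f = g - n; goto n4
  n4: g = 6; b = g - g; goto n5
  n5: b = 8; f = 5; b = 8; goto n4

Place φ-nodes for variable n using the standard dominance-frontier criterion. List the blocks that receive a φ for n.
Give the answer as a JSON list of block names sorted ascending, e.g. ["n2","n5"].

idom tree: n1←n0 n2←n0 n3←n0 n4←n0 n5←n4
Dom at joins:
  n3: preds {n0,n2}: {n0} ∩ {n0,n2} = {n0}; idom=n0
  n4: preds {n1,n2,n3,n5}: {n0,n1} ∩ {n0,n2} ∩ {n0,n3} ∩ {n0,n4,n5} = {n0}; idom=n0

DF walk-up:
  n3←n0: walk · to n0
  n3←n2: walk n2 to n0
  n4←n1: walk n1 to n0
  n4←n2: walk n2 to n0
  n4←n3: walk n3 to n0
  n4←n5: walk n5→n4 to n0
  n0 → ∅
  n1 → {n4}
  n2 → {n3,n4}
  n3 → {n4}
  n4 → {n4}
  n5 → {n4}

φ for n: defs {n0,n3}
  DF⁺ = {n4}

Answer: ["n4"]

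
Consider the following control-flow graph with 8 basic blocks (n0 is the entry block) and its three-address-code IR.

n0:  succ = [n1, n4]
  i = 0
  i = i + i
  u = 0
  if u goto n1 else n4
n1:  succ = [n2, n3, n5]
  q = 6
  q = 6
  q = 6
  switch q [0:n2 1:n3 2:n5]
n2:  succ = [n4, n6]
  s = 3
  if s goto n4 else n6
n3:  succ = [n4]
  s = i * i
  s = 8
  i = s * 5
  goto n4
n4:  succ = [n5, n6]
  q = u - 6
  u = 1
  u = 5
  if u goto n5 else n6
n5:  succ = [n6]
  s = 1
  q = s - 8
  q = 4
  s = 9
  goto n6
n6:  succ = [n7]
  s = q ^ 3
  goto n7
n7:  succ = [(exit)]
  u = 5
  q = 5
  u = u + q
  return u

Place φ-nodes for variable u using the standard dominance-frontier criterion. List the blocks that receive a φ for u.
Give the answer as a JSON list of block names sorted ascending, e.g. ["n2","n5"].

idom tree: n1←n0 n2←n1 n3←n1 n4←n0 n5←n0 n6←n0 n7←n6
Join-block Dom:
  n4: preds {n0,n2,n3}: {n0} ∩ {n0,n1,n2} ∩ {n0,n1,n3} = {n0}; idom=n0
  n5: preds {n1,n4}: {n0,n1} ∩ {n0,n4} = {n0}; idom=n0
  n6: preds {n2,n4,n5}: {n0,n1,n2} ∩ {n0,n4} ∩ {n0,n5} = {n0}; idom=n0

DF walk-up:
  join n4 pred n0: · stop@n0
  join n4 pred n2: n2→n1 stop@n0
  join n4 pred n3: n3→n1 stop@n0
  join n5 pred n1: n1 stop@n0
  join n5 pred n4: n4 stop@n0
  join n6 pred n2: n2→n1 stop@n0
  join n6 pred n4: n4 stop@n0
  join n6 pred n5: n5 stop@n0
  n0 → ∅
  n1 → {n4,n5,n6}
  n2 → {n4,n6}
  n3 → {n4}
  n4 → {n5,n6}
  n5 → {n6}
  n6 → ∅
  n7 → ∅

φ for u: defs {n0,n4,n7}
  DF⁺ = {n5,n6}

Answer: ["n5", "n6"]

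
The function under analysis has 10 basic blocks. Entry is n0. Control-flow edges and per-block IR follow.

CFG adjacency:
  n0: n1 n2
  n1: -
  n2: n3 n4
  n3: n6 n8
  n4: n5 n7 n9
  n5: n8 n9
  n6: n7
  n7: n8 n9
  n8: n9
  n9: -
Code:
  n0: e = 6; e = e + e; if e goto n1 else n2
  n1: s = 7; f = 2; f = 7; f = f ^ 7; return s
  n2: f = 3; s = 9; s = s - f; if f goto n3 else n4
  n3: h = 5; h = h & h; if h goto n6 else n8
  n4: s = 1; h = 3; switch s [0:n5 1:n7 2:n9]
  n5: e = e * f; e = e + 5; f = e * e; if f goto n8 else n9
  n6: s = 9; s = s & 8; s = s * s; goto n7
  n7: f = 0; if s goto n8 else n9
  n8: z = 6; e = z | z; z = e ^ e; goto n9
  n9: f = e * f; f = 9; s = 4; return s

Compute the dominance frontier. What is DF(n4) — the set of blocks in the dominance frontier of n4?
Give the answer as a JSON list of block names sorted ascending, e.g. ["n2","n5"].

Answer: ["n7", "n8", "n9"]

Analysis:
idom tree: n1←n0 n2←n0 n3←n2 n4←n2 n5←n4 n6←n3 n7←n2 n8←n2 n9←n2
Dom∩ at merges:
  n7: preds {n4,n6}: {n0,n2,n4} ∩ {n0,n2,n3,n6} = {n0,n2}; idom=n2
  n8: preds {n3,n5,n7}: {n0,n2,n3} ∩ {n0,n2,n4,n5} ∩ {n0,n2,n7} = {n0,n2}; idom=n2
  n9: preds {n4,n5,n7,n8}: {n0,n2,n4} ∩ {n0,n2,n4,n5} ∩ {n0,n2,n7} ∩ {n0,n2,n8} = {n0,n2}; idom=n2

DF walk-up:
  n7←n4: walk n4 to n2
  n7←n6: walk n6→n3 to n2
  n8←n3: walk n3 to n2
  n8←n5: walk n5→n4 to n2
  n8←n7: walk n7 to n2
  n9←n4: walk n4 to n2
  n9←n5: walk n5→n4 to n2
  n9←n7: walk n7 to n2
  n9←n8: walk n8 to n2
  DF(n0)=∅
  DF(n1)=∅
  DF(n2)=∅
  DF(n3)={n7,n8}
  DF(n4)={n7,n8,n9}
  DF(n5)={n8,n9}
  DF(n6)={n7}
  DF(n7)={n8,n9}
  DF(n8)={n9}
  DF(n9)=∅

DF(n4) = ["n7", "n8", "n9"]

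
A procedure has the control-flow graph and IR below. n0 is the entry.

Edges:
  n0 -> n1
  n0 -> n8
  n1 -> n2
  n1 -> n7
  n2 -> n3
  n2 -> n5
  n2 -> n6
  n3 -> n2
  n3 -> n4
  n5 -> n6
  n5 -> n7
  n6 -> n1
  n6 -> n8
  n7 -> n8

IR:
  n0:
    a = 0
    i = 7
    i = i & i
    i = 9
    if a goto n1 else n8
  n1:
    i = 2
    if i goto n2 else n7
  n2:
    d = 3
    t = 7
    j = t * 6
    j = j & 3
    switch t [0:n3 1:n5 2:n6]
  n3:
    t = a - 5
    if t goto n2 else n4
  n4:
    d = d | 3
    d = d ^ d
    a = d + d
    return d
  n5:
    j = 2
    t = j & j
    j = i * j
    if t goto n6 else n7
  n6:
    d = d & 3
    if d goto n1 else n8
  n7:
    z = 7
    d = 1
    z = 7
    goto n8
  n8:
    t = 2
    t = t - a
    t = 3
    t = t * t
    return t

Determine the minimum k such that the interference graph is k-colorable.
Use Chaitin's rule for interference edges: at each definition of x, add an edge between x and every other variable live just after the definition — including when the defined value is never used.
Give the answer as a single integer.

Answer: 5

Analysis:
Per-block:
  n0: def={a,i} ue=∅
  n1: def={i} ue=∅
  n2: def={d,j,t} ue=∅
  n3: def={t} ue={a}
  n4: def={a,d} ue={d}
  n5: def={j,t} ue={i}
  n6: def={d} ue={d}
  n7: def={d,z} ue=∅
  n8: def={t} ue={a}

Backward fixpoint:
  n0 li=∅ lo={a}
  n1 li={a} lo={a,i}
  n2 li={a,i} lo={a,d,i}
  n3 li={a,d,i} lo={a,d,i}
  n4 li={d} lo=∅
  n5 li={a,d,i} lo={a,d}
  n6 li={a,d} lo={a}
  n7 li={a} lo={a}
  n8 li={a} lo=∅

Interference:
  a: {d,i,j,t,z}
  d: {a,i,j,t}
  i: {a,d,j,t}
  j: {a,d,i,t}
  t: {a,d,i,j}
  z: {a}

Chromatic number:
  {a,d,i,j,t} pairwise interfere (5-clique) ⇒ χ ≥ 5
  5-colouring: c0={a}  c1={d,z}  c2={i}  c3={j}  c4={t}
  χ = 5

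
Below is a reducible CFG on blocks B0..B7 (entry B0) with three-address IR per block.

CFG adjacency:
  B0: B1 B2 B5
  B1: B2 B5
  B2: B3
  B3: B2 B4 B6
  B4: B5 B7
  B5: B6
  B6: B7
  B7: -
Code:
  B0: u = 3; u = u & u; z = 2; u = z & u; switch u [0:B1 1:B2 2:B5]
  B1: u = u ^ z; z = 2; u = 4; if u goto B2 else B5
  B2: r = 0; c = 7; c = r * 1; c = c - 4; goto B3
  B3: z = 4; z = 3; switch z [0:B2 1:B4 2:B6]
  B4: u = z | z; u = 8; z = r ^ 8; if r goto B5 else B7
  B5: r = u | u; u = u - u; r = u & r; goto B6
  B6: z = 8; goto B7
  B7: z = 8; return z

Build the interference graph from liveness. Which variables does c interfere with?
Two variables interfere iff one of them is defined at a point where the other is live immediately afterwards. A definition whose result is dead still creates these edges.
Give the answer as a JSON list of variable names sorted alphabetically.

Block summaries:
  B0: {u,z} / ∅
  B1: {u,z} / {u,z}
  B2: {c,r} / ∅
  B3: {z} / ∅
  B4: {u,z} / {r,z}
  B5: {r,u} / {u}
  B6: {z} / ∅
  B7: {z} / ∅

Live sets:
  live B0: ∅→{u,z}
  live B1: {u,z}→{u}
  live B2: ∅→{r}
  live B3: {r}→{r,z}
  live B4: {r,z}→{u}
  live B5: {u}→∅
  live B6: ∅→∅
  live B7: ∅→∅

Interfere edges:
  c — {r}
  r — {c,u,z}
  u — {r,z}
  z — {r,u}

N(c) = ["r"]

Answer: ["r"]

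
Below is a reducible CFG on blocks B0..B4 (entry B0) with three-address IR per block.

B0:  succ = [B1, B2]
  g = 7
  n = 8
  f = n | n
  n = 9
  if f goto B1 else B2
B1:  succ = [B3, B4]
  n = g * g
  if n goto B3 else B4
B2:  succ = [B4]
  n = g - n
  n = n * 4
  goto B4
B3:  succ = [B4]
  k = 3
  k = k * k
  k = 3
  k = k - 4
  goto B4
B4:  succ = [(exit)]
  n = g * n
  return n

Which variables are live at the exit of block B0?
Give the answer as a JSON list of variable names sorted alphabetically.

Block summaries:
  B0: def={f,g,n} ue=∅
  B1: def={n} ue={g}
  B2: def={n} ue={g,n}
  B3: def={k} ue=∅
  B4: def={n} ue={g,n}

Liveness:
  live B0: ∅→{g,n}
  live B1: {g}→{g,n}
  live B2: {g,n}→{g,n}
  live B3: {g,n}→{g,n}
  live B4: {g,n}→∅

live-out(B0) = ["g", "n"]

Answer: ["g", "n"]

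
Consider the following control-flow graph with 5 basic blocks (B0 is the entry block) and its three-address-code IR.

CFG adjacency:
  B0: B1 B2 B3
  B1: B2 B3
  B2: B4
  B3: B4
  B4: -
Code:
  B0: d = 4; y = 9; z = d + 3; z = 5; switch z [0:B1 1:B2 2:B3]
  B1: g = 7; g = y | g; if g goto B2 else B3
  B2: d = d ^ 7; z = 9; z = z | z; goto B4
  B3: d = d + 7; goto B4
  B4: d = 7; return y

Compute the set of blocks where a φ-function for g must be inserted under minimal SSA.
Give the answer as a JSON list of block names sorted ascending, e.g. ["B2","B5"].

idom tree: B1←B0 B2←B0 B3←B0 B4←B0
Dom at joins:
  B2: preds {B0,B1}: {B0} ∩ {B0,B1} = {B0}; idom=B0
  B3: preds {B0,B1}: {B0} ∩ {B0,B1} = {B0}; idom=B0
  B4: preds {B2,B3}: {B0,B2} ∩ {B0,B3} = {B0}; idom=B0

DF walk-up:
  B2←B0: walk · to B0
  B2←B1: walk B1 to B0
  B3←B0: walk · to B0
  B3←B1: walk B1 to B0
  B4←B2: walk B2 to B0
  B4←B3: walk B3 to B0
  DF(B0)=∅
  DF(B1)={B2,B3}
  DF(B2)={B4}
  DF(B3)={B4}
  DF(B4)=∅

φ for g: defs {B1}
  DF⁺ = {B2,B3,B4}

Answer: ["B2", "B3", "B4"]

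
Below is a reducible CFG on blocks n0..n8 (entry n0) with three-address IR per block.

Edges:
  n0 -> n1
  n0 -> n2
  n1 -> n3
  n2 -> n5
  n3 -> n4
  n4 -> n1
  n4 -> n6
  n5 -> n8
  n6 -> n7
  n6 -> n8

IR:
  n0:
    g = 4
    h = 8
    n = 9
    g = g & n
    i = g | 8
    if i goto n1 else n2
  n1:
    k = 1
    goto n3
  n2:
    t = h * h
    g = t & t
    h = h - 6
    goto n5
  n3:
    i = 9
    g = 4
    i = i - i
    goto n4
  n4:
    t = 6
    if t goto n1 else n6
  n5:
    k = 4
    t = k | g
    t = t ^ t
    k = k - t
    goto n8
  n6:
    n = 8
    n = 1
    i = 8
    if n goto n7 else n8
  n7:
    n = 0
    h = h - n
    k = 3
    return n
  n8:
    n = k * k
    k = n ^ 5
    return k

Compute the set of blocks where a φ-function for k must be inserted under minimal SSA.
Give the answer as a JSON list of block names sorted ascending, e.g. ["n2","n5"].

idom tree: n1←n0 n2←n0 n3←n1 n4←n3 n5←n2 n6←n4 n7←n6 n8←n0
Join-block Dom:
  n1: preds {n0,n4}: {n0} ∩ {n0,n1,n3,n4} = {n0}; idom=n0
  n8: preds {n5,n6}: {n0,n2,n5} ∩ {n0,n1,n3,n4,n6} = {n0}; idom=n0

DF derivation:
  n1←n0: walk · to n0
  n1←n4: walk n4→n3→n1 to n0
  n8←n5: walk n5→n2 to n0
  n8←n6: walk n6→n4→n3→n1 to n0
  n0 → ∅
  n1 → {n1,n8}
  n2 → {n8}
  n3 → {n1,n8}
  n4 → {n1,n8}
  n5 → {n8}
  n6 → {n8}
  n7 → ∅
  n8 → ∅

φ for k: defs {n1,n5,n7,n8}
  DF⁺ = {n1,n8}

Answer: ["n1", "n8"]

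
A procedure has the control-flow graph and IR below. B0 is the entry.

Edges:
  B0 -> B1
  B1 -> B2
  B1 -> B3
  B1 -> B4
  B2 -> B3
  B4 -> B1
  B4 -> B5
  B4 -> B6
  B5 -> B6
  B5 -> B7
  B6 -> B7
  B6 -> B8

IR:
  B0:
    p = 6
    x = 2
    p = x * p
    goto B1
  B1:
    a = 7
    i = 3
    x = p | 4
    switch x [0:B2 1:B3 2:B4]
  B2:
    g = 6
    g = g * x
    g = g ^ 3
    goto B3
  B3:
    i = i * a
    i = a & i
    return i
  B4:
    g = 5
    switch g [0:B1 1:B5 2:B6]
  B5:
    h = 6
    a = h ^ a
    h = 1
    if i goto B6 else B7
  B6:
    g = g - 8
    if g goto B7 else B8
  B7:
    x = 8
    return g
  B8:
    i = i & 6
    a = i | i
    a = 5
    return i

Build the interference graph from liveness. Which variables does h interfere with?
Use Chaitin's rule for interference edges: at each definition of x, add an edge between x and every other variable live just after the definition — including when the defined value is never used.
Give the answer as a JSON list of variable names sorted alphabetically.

def/use:
  B0: def={p,x} ue=∅
  B1: def={a,i,x} ue={p}
  B2: def={g} ue={x}
  B3: def={i} ue={a,i}
  B4: def={g} ue=∅
  B5: def={a,h} ue={a,i}
  B6: def={g} ue={g}
  B7: def={x} ue={g}
  B8: def={a,i} ue={i}

Liveness:
  live B0: ∅→{p}
  live B1: {p}→{a,i,p,x}
  live B2: {a,i,x}→{a,i}
  live B3: {a,i}→∅
  live B4: {a,i,p}→{a,g,i,p}
  live B5: {a,g,i}→{g,i}
  live B6: {g,i}→{g,i}
  live B7: {g}→∅
  live B8: {i}→∅

Interference:
  a↔{g,h,i,p,x}
  g↔{a,h,i,p,x}
  h↔{a,g,i}
  i↔{a,g,h,p,x}
  p↔{a,g,i,x}
  x↔{a,g,i,p}

N(h) = ["a", "g", "i"]

Answer: ["a", "g", "i"]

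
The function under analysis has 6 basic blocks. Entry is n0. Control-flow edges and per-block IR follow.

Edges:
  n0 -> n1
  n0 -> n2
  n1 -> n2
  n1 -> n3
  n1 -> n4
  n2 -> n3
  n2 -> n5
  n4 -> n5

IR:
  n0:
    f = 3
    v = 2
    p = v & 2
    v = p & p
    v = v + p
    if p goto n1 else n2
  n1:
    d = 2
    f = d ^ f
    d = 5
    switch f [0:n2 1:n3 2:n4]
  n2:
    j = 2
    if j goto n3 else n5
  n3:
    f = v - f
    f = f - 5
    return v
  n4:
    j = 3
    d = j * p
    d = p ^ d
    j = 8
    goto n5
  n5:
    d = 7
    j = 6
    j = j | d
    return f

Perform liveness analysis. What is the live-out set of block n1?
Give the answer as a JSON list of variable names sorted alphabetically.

Answer: ["f", "p", "v"]

Analysis:
Block summaries:
  n0: {f,p,v} / ∅
  n1: {d,f} / {f}
  n2: {j} / ∅
  n3: {f} / {f,v}
  n4: {d,j} / {p}
  n5: {d,j} / {f}

Backward fixpoint:
  live n0: ∅→{f,p,v}
  live n1: {f,p,v}→{f,p,v}
  live n2: {f,v}→{f,v}
  live n3: {f,v}→∅
  live n4: {f,p}→{f}
  live n5: {f}→∅

live-out(n1) = ["f", "p", "v"]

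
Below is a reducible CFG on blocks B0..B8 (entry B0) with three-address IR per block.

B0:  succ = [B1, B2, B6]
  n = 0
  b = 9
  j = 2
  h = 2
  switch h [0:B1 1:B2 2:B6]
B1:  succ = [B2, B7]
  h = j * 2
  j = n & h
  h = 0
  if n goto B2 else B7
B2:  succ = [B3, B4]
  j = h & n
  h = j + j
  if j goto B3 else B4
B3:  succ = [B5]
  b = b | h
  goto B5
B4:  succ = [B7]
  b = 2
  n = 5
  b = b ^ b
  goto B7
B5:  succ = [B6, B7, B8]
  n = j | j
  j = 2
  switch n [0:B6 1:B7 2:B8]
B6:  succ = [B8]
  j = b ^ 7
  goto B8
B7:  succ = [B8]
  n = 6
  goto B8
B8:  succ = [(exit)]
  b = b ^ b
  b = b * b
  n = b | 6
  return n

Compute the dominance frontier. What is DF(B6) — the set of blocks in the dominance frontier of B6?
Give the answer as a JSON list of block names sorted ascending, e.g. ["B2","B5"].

Answer: ["B8"]

Working:
idom tree: B1←B0 B2←B0 B3←B2 B4←B2 B5←B3 B6←B0 B7←B0 B8←B0
Dom at joins:
  B2: preds {B0,B1}: {B0} ∩ {B0,B1} = {B0}; idom=B0
  B6: preds {B0,B5}: {B0} ∩ {B0,B2,B3,B5} = {B0}; idom=B0
  B7: preds {B1,B4,B5}: {B0,B1} ∩ {B0,B2,B4} ∩ {B0,B2,B3,B5} = {B0}; idom=B0
  B8: preds {B5,B6,B7}: {B0,B2,B3,B5} ∩ {B0,B6} ∩ {B0,B7} = {B0}; idom=B0

DF derivation:
  B2←B0: walk · to B0
  B2←B1: walk B1 to B0
  B6←B0: walk · to B0
  B6←B5: walk B5→B3→B2 to B0
  B7←B1: walk B1 to B0
  B7←B4: walk B4→B2 to B0
  B7←B5: walk B5→B3→B2 to B0
  B8←B5: walk B5→B3→B2 to B0
  B8←B6: walk B6 to B0
  B8←B7: walk B7 to B0
  B0 → ∅
  B1 → {B2,B7}
  B2 → {B6,B7,B8}
  B3 → {B6,B7,B8}
  B4 → {B7}
  B5 → {B6,B7,B8}
  B6 → {B8}
  B7 → {B8}
  B8 → ∅

DF(B6) = ["B8"]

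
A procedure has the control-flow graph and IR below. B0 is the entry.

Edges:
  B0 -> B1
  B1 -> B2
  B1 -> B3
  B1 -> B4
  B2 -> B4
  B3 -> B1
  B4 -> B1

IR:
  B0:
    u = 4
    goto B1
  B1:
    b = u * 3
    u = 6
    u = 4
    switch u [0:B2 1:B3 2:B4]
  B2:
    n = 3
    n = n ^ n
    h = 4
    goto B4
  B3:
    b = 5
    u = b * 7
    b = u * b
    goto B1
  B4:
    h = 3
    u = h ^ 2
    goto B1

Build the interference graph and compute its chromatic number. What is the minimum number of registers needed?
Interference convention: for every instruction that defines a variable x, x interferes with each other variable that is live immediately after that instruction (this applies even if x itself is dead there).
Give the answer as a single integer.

Answer: 2

Derivation:
Per-block:
  B0 def {u} use ∅
  B1 def {b,u} use {u}
  B2 def {h,n} use ∅
  B3 def {b,u} use ∅
  B4 def {h,u} use ∅

Backward fixpoint:
  B0 li=∅ lo={u}
  B1 li={u} lo=∅
  B2 li=∅ lo=∅
  B3 li=∅ lo={u}
  B4 li=∅ lo={u}

Interference:
  b — {u}
  h — ∅
  n — ∅
  u — {b}

Chromatic number:
  clique {b,u} ⇒ need ≥ 2
  assign b→r0 h→r0 n→r0 u→r1 — no edge inside a register ⇒ χ ≤ 2
  χ = 2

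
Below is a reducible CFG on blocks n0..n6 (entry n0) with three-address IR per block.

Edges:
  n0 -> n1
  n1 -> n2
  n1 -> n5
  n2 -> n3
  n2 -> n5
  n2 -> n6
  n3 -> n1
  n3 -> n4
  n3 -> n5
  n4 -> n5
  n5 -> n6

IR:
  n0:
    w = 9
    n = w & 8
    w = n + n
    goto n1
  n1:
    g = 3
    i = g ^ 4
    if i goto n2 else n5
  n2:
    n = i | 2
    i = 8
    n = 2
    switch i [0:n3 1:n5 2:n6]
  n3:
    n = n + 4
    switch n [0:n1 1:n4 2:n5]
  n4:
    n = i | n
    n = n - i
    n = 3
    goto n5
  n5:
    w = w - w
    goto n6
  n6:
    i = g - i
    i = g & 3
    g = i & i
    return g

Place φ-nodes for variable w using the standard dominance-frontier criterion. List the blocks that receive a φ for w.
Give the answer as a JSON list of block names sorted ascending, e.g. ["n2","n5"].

idom tree: n1←n0 n2←n1 n3←n2 n4←n3 n5←n1 n6←n1
Join-block Dom:
  n1: preds {n0,n3}: {n0} ∩ {n0,n1,n2,n3} = {n0}; idom=n0
  n5: preds {n1,n2,n3,n4}: {n0,n1} ∩ {n0,n1,n2} ∩ {n0,n1,n2,n3} ∩ {n0,n1,n2,n3,n4} = {n0,n1}; idom=n1
  n6: preds {n2,n5}: {n0,n1,n2} ∩ {n0,n1,n5} = {n0,n1}; idom=n1

DF walk-up:
  join n1 pred n0: · stop@n0
  join n1 pred n3: n3→n2→n1 stop@n0
  join n5 pred n1: · stop@n1
  join n5 pred n2: n2 stop@n1
  join n5 pred n3: n3→n2 stop@n1
  join n5 pred n4: n4→n3→n2 stop@n1
  join n6 pred n2: n2 stop@n1
  join n6 pred n5: n5 stop@n1
  n0: DF=∅
  n1: DF={n1}
  n2: DF={n1,n5,n6}
  n3: DF={n1,n5}
  n4: DF={n5}
  n5: DF={n6}
  n6: DF=∅

φ for w: defs {n0,n5}
  DF⁺ = {n6}

Answer: ["n6"]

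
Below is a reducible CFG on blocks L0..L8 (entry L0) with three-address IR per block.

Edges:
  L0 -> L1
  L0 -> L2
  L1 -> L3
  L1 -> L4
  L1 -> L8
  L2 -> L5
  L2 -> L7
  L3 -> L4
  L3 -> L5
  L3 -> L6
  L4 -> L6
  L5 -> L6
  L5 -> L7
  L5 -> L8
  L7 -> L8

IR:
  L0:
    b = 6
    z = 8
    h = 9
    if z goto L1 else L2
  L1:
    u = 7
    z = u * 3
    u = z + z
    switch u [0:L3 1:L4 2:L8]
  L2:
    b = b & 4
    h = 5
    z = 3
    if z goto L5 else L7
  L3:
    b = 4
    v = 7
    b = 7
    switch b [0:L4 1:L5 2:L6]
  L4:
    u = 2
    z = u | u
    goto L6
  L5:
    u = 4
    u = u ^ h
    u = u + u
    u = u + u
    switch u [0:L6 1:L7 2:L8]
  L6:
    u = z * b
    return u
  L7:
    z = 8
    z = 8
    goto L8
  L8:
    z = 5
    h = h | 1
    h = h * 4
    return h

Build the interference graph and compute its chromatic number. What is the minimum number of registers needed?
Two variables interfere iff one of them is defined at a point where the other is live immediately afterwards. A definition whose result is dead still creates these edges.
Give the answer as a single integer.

Answer: 4

Derivation:
def/use:
  L0: def={b,h,z} ue=∅
  L1: def={u,z} ue=∅
  L2: def={b,h,z} ue={b}
  L3: def={b,v} ue=∅
  L4: def={u,z} ue=∅
  L5: def={u} ue={h}
  L6: def={u} ue={b,z}
  L7: def={z} ue=∅
  L8: def={h,z} ue={h}

Liveness:
  L0 li=∅ lo={b,h}
  L1 li={b,h} lo={b,h,z}
  L2 li={b} lo={b,h,z}
  L3 li={h,z} lo={b,h,z}
  L4 li={b} lo={b,z}
  L5 li={b,h,z} lo={b,h,z}
  L6 li={b,z} lo=∅
  L7 li={h} lo={h}
  L8 li={h} lo=∅

Conflict graph:
  b: {h,u,z}
  h: {b,u,v,z}
  u: {b,h,z}
  v: {h,z}
  z: {b,h,u,v}

Chromatic number:
  clique {b,h,u,z} ⇒ need ≥ 4
  4-colouring: R0={h}  R1={z}  R2={b,v}  R3={u}
  χ = 4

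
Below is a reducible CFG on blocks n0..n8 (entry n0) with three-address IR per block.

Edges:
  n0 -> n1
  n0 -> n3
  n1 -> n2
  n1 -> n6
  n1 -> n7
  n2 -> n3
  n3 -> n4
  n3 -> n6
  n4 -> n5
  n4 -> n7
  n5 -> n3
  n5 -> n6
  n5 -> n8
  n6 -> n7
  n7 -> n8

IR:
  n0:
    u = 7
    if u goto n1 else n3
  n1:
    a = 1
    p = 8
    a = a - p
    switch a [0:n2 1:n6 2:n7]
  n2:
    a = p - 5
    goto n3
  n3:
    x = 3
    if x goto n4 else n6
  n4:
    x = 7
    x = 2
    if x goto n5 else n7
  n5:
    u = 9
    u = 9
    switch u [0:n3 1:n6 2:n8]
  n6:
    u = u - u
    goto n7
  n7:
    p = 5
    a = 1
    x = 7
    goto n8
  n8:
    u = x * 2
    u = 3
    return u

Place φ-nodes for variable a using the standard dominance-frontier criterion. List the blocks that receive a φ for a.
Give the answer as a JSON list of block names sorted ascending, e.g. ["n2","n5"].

idom tree: n1←n0 n2←n1 n3←n0 n4←n3 n5←n4 n6←n0 n7←n0 n8←n0
Dom∩ at merges:
  n3: preds {n0,n2,n5}: {n0} ∩ {n0,n1,n2} ∩ {n0,n3,n4,n5} = {n0}; idom=n0
  n6: preds {n1,n3,n5}: {n0,n1} ∩ {n0,n3} ∩ {n0,n3,n4,n5} = {n0}; idom=n0
  n7: preds {n1,n4,n6}: {n0,n1} ∩ {n0,n3,n4} ∩ {n0,n6} = {n0}; idom=n0
  n8: preds {n5,n7}: {n0,n3,n4,n5} ∩ {n0,n7} = {n0}; idom=n0

Frontier:
  n3←n0: walk · to n0
  n3←n2: walk n2→n1 to n0
  n3←n5: walk n5→n4→n3 to n0
  n6←n1: walk n1 to n0
  n6←n3: walk n3 to n0
  n6←n5: walk n5→n4→n3 to n0
  n7←n1: walk n1 to n0
  n7←n4: walk n4→n3 to n0
  n7←n6: walk n6 to n0
  n8←n5: walk n5→n4→n3 to n0
  n8←n7: walk n7 to n0
  n0 → ∅
  n1 → {n3,n6,n7}
  n2 → {n3}
  n3 → {n3,n6,n7,n8}
  n4 → {n3,n6,n7,n8}
  n5 → {n3,n6,n8}
  n6 → {n7}
  n7 → {n8}
  n8 → ∅

φ for a: defs {n1,n2,n7}
  DF⁺ = {n3,n6,n7,n8}

Answer: ["n3", "n6", "n7", "n8"]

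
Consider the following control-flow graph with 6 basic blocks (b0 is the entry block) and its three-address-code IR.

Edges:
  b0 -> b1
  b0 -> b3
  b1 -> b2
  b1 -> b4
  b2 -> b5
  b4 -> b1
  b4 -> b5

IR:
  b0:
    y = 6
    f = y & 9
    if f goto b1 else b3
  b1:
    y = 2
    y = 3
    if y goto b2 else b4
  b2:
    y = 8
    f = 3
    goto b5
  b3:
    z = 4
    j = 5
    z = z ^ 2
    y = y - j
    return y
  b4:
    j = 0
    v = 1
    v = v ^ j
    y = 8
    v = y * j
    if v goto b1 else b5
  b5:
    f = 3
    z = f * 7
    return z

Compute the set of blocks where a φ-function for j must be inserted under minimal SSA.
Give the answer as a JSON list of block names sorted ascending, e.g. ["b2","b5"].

Answer: ["b1", "b5"]

Derivation:
idom tree: b1←b0 b2←b1 b3←b0 b4←b1 b5←b1
Dom at joins:
  b1: preds {b0,b4}: {b0} ∩ {b0,b1,b4} = {b0}; idom=b0
  b5: preds {b2,b4}: {b0,b1,b2} ∩ {b0,b1,b4} = {b0,b1}; idom=b1

DF derivation:
  join b1 pred b0: · stop@b0
  join b1 pred b4: b4→b1 stop@b0
  join b5 pred b2: b2 stop@b1
  join b5 pred b4: b4 stop@b1
  b0 → ∅
  b1 → {b1}
  b2 → {b5}
  b3 → ∅
  b4 → {b1,b5}
  b5 → ∅

φ for j: defs {b3,b4}
  DF⁺ = {b1,b5}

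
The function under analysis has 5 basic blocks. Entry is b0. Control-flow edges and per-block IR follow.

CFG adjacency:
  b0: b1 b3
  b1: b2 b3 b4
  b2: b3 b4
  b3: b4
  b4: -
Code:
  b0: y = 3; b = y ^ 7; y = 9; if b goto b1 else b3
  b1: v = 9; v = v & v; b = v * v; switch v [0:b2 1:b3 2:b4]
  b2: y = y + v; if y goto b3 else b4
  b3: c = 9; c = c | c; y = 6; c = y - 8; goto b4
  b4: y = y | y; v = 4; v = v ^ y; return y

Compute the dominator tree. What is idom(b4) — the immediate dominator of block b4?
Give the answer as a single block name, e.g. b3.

idom tree: b1←b0 b2←b1 b3←b0 b4←b0
Join-block Dom:
  b3: preds {b0,b1,b2}: {b0} ∩ {b0,b1} ∩ {b0,b1,b2} = {b0}; idom=b0
  b4: preds {b1,b2,b3}: {b0,b1} ∩ {b0,b1,b2} ∩ {b0,b3} = {b0}; idom=b0

idom(b4) = b0

Answer: b0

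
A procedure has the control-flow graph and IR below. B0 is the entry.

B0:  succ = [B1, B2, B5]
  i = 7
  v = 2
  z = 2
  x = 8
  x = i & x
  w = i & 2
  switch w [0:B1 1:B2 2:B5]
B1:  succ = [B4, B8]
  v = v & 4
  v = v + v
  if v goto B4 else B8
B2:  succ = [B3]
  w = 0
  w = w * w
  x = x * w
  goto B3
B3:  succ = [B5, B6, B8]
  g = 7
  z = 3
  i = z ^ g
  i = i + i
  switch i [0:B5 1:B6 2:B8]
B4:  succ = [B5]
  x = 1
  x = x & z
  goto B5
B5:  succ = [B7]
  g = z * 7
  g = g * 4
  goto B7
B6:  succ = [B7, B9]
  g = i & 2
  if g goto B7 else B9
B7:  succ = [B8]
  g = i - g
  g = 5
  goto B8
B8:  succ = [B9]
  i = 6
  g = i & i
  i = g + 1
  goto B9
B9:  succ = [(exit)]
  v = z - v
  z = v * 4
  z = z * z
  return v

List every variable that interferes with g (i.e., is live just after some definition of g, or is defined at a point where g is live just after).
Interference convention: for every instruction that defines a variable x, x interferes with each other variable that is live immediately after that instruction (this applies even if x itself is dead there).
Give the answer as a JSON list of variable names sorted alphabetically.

Answer: ["i", "v", "z"]

Working:
Per-block:
  B0 def {i,v,w,x,z} use ∅
  B1 def {v} use {v}
  B2 def {w,x} use {x}
  B3 def {g,i,z} use ∅
  B4 def {x} use {z}
  B5 def {g} use {z}
  B6 def {g} use {i}
  B7 def {g} use {g,i}
  B8 def {g,i} use ∅
  B9 def {v,z} use {v,z}

Live sets:
  live B0: ∅→{i,v,x,z}
  live B1: {i,v,z}→{i,v,z}
  live B2: {v,x}→{v}
  live B3: {v}→{i,v,z}
  live B4: {i,v,z}→{i,v,z}
  live B5: {i,v,z}→{g,i,v,z}
  live B6: {i,v,z}→{g,i,v,z}
  live B7: {g,i,v,z}→{v,z}
  live B8: {v,z}→{v,z}
  live B9: {v,z}→∅

Interfere edges:
  g↔{i,v,z}
  i↔{g,v,w,x,z}
  v↔{g,i,w,x,z}
  w↔{i,v,x,z}
  x↔{i,v,w,z}
  z↔{g,i,v,w,x}

N(g) = ["i", "v", "z"]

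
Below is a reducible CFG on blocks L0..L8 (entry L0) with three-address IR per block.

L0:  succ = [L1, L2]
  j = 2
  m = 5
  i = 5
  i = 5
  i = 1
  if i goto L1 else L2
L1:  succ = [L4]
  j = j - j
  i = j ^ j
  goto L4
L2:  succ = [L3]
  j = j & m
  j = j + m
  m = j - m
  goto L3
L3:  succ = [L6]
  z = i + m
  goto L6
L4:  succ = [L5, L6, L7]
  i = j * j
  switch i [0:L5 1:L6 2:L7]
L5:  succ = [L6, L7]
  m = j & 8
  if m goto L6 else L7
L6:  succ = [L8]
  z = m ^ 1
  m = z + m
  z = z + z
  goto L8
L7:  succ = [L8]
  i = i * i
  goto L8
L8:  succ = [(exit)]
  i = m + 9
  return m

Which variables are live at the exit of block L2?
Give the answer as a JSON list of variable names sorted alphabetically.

Per-block:
  L0 def {i,j,m} use ∅
  L1 def {i,j} use {j}
  L2 def {j,m} use {j,m}
  L3 def {z} use {i,m}
  L4 def {i} use {j}
  L5 def {m} use {j}
  L6 def {m,z} use {m}
  L7 def {i} use {i}
  L8 def {i} use {m}

Live sets:
  live L0: ∅→{i,j,m}
  live L1: {j,m}→{j,m}
  live L2: {i,j,m}→{i,m}
  live L3: {i,m}→{m}
  live L4: {j,m}→{i,j,m}
  live L5: {i,j}→{i,m}
  live L6: {m}→{m}
  live L7: {i,m}→{m}
  live L8: {m}→∅

live-out(L2) = ["i", "m"]

Answer: ["i", "m"]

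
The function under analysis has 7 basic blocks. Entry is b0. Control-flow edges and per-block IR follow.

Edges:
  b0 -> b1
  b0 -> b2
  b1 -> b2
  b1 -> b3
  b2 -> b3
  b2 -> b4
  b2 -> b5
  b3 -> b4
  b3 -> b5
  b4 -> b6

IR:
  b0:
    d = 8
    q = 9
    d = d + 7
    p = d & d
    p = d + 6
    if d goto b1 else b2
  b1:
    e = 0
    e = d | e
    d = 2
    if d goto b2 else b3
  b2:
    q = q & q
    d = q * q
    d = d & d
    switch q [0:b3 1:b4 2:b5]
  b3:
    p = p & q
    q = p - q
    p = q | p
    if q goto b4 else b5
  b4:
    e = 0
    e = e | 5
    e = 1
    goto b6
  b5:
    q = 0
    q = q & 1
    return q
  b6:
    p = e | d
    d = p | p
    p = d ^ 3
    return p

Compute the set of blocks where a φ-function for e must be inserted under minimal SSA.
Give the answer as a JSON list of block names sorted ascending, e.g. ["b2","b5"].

Answer: ["b2", "b3", "b4", "b5"]

Working:
idom tree: b1←b0 b2←b0 b3←b0 b4←b0 b5←b0 b6←b4
Dom∩ at merges:
  b2: preds {b0,b1}: {b0} ∩ {b0,b1} = {b0}; idom=b0
  b3: preds {b1,b2}: {b0,b1} ∩ {b0,b2} = {b0}; idom=b0
  b4: preds {b2,b3}: {b0,b2} ∩ {b0,b3} = {b0}; idom=b0
  b5: preds {b2,b3}: {b0,b2} ∩ {b0,b3} = {b0}; idom=b0

Frontier:
  b2←b0: walk · to b0
  b2←b1: walk b1 to b0
  b3←b1: walk b1 to b0
  b3←b2: walk b2 to b0
  b4←b2: walk b2 to b0
  b4←b3: walk b3 to b0
  b5←b2: walk b2 to b0
  b5←b3: walk b3 to b0
  b0 → ∅
  b1 → {b2,b3}
  b2 → {b3,b4,b5}
  b3 → {b4,b5}
  b4 → ∅
  b5 → ∅
  b6 → ∅

φ for e: defs {b1,b4}
  DF⁺ = {b2,b3,b4,b5}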